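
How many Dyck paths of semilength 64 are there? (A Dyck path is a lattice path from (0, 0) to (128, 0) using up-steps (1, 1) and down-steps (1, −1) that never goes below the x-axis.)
C_64 = 368479169875816659479009042713546950

These Dyck paths are counted by the Catalan number C_n = (1/(n + 1)) · C(2n, n). For n = 64: C_64 = (1/65) · C(128, 64) = 23951146041928082866135587776380551750/65 = 368479169875816659479009042713546950.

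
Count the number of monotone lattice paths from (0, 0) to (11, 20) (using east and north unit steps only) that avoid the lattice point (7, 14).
Number of paths = 60253515

Total paths from (0, 0) to (11, 20): C(31, 11) = 84672315. Paths through (7, 14): (paths (0, 0) → (7, 14)) × (paths (7, 14) → (11, 20)) = C(21, 7) · C(10, 4) = 116280 · 210 = 24418800. Avoidance count = 84672315 − 24418800 = 60253515.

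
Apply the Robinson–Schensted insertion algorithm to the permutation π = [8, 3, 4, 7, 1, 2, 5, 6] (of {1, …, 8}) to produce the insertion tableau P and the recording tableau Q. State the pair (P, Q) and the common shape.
P = [1, 2, 5, 6] / [3, 4, 7] / [8];  Q = [1, 3, 4, 8] / [2, 6, 7] / [5];  common shape = (4, 3, 1)

Row-insert the values π_1, π_2, … into P one at a time, bumping the leftmost entry strictly greater than the inserted value down to the next row. The recording tableau Q records, in position (i, j), the step at which that cell was added to P.
  Insert 8 (step 1): P = [8];  Q = [1]
  Insert 3 (step 2): P = [3] / [8];  Q = [1] / [2]
  Insert 4 (step 3): P = [3, 4] / [8];  Q = [1, 3] / [2]
  Insert 7 (step 4): P = [3, 4, 7] / [8];  Q = [1, 3, 4] / [2]
  Insert 1 (step 5): P = [1, 4, 7] / [3] / [8];  Q = [1, 3, 4] / [2] / [5]
  Insert 2 (step 6): P = [1, 2, 7] / [3, 4] / [8];  Q = [1, 3, 4] / [2, 6] / [5]
  Insert 5 (step 7): P = [1, 2, 5] / [3, 4, 7] / [8];  Q = [1, 3, 4] / [2, 6, 7] / [5]
  Insert 6 (step 8): P = [1, 2, 5, 6] / [3, 4, 7] / [8];  Q = [1, 3, 4, 8] / [2, 6, 7] / [5]
Final shape: (4, 3, 1).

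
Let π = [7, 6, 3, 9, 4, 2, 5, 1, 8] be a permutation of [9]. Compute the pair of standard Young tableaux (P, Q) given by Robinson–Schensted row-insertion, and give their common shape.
P = [1, 4, 5, 8] / [2, 9] / [3] / [6] / [7];  Q = [1, 4, 7, 9] / [2, 5] / [3] / [6] / [8];  common shape = (4, 2, 1, 1, 1)

Row-insert the values π_1, π_2, … into P one at a time, bumping the leftmost entry strictly greater than the inserted value down to the next row. The recording tableau Q records, in position (i, j), the step at which that cell was added to P.
  Insert 7 (step 1): P = [7];  Q = [1]
  Insert 6 (step 2): P = [6] / [7];  Q = [1] / [2]
  Insert 3 (step 3): P = [3] / [6] / [7];  Q = [1] / [2] / [3]
  Insert 9 (step 4): P = [3, 9] / [6] / [7];  Q = [1, 4] / [2] / [3]
  Insert 4 (step 5): P = [3, 4] / [6, 9] / [7];  Q = [1, 4] / [2, 5] / [3]
  Insert 2 (step 6): P = [2, 4] / [3, 9] / [6] / [7];  Q = [1, 4] / [2, 5] / [3] / [6]
  Insert 5 (step 7): P = [2, 4, 5] / [3, 9] / [6] / [7];  Q = [1, 4, 7] / [2, 5] / [3] / [6]
  Insert 1 (step 8): P = [1, 4, 5] / [2, 9] / [3] / [6] / [7];  Q = [1, 4, 7] / [2, 5] / [3] / [6] / [8]
  Insert 8 (step 9): P = [1, 4, 5, 8] / [2, 9] / [3] / [6] / [7];  Q = [1, 4, 7, 9] / [2, 5] / [3] / [6] / [8]
Final shape: (4, 2, 1, 1, 1).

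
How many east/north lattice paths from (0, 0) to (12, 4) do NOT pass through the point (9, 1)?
Number of paths = 1620

Total paths from (0, 0) to (12, 4): C(16, 12) = 1820. Paths through (9, 1): (paths (0, 0) → (9, 1)) × (paths (9, 1) → (12, 4)) = C(10, 9) · C(6, 3) = 10 · 20 = 200. Avoidance count = 1820 − 200 = 1620.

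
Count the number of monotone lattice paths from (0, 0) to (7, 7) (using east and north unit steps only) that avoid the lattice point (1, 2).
Number of paths = 2046

Total paths from (0, 0) to (7, 7): C(14, 7) = 3432. Paths through (1, 2): (paths (0, 0) → (1, 2)) × (paths (1, 2) → (7, 7)) = C(3, 1) · C(11, 6) = 3 · 462 = 1386. Avoidance count = 3432 − 1386 = 2046.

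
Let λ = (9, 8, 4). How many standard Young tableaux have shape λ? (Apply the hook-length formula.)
# SYT of shape (9, 8, 4) = 10287550

Hook-length formula: f^λ = n! / Π hook(c), product over all cells c of the Young diagram. For λ = (9, 8, 4), n = 21 boxes. Hook lengths by row (left-to-right, top-to-bottom): [11, 10, 9, 8, 6, 5, 4, 3, 1]; [9, 8, 7, 6, 4, 3, 2, 1]; [4, 3, 2, 1]. Product of hooks = 4966288588800. So f^λ = 21! / 4966288588800 = 51090942171709440000 / 4966288588800 = 10287550.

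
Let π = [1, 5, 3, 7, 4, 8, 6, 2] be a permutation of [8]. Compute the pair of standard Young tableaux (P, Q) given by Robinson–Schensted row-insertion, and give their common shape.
P = [1, 2, 4, 6] / [3, 7, 8] / [5];  Q = [1, 2, 4, 6] / [3, 5, 7] / [8];  common shape = (4, 3, 1)

Row-insert the values π_1, π_2, … into P one at a time, bumping the leftmost entry strictly greater than the inserted value down to the next row. The recording tableau Q records, in position (i, j), the step at which that cell was added to P.
  Insert 1 (step 1): P = [1];  Q = [1]
  Insert 5 (step 2): P = [1, 5];  Q = [1, 2]
  Insert 3 (step 3): P = [1, 3] / [5];  Q = [1, 2] / [3]
  Insert 7 (step 4): P = [1, 3, 7] / [5];  Q = [1, 2, 4] / [3]
  Insert 4 (step 5): P = [1, 3, 4] / [5, 7];  Q = [1, 2, 4] / [3, 5]
  Insert 8 (step 6): P = [1, 3, 4, 8] / [5, 7];  Q = [1, 2, 4, 6] / [3, 5]
  Insert 6 (step 7): P = [1, 3, 4, 6] / [5, 7, 8];  Q = [1, 2, 4, 6] / [3, 5, 7]
  Insert 2 (step 8): P = [1, 2, 4, 6] / [3, 7, 8] / [5];  Q = [1, 2, 4, 6] / [3, 5, 7] / [8]
Final shape: (4, 3, 1).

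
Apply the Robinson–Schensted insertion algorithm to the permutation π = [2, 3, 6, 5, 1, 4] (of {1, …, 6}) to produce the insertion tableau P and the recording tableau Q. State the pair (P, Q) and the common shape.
P = [1, 3, 4] / [2, 5] / [6];  Q = [1, 2, 3] / [4, 6] / [5];  common shape = (3, 2, 1)

Row-insert the values π_1, π_2, … into P one at a time, bumping the leftmost entry strictly greater than the inserted value down to the next row. The recording tableau Q records, in position (i, j), the step at which that cell was added to P.
  Insert 2 (step 1): P = [2];  Q = [1]
  Insert 3 (step 2): P = [2, 3];  Q = [1, 2]
  Insert 6 (step 3): P = [2, 3, 6];  Q = [1, 2, 3]
  Insert 5 (step 4): P = [2, 3, 5] / [6];  Q = [1, 2, 3] / [4]
  Insert 1 (step 5): P = [1, 3, 5] / [2] / [6];  Q = [1, 2, 3] / [4] / [5]
  Insert 4 (step 6): P = [1, 3, 4] / [2, 5] / [6];  Q = [1, 2, 3] / [4, 6] / [5]
Final shape: (3, 2, 1).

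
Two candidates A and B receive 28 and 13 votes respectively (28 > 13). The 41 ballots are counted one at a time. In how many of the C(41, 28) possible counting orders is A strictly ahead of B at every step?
Strict-lead orderings = 6446369400

Total orderings of the 41 votes with 28 for A: C(41, 28) = 17620076360. By the Bertrand ballot formula (Cycle Lemma / reflection principle), the number of orderings in which A is strictly ahead of B throughout is (p − q)/(p + q) · C(p + q, p) = (28 − 13)/(28 + 13) · 17620076360 = 6446369400.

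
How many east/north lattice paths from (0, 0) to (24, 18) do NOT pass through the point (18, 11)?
Number of paths = 294328171410

Total paths from (0, 0) to (24, 18): C(42, 24) = 353697121050. Paths through (18, 11): (paths (0, 0) → (18, 11)) × (paths (18, 11) → (24, 18)) = C(29, 18) · C(13, 6) = 34597290 · 1716 = 59368949640. Avoidance count = 353697121050 − 59368949640 = 294328171410.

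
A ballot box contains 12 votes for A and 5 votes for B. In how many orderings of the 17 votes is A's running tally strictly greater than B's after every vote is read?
Strict-lead orderings = 2548

Total orderings of the 17 votes with 12 for A: C(17, 12) = 6188. By the Bertrand ballot formula (Cycle Lemma / reflection principle), the number of orderings in which A is strictly ahead of B throughout is (p − q)/(p + q) · C(p + q, p) = (12 − 5)/(12 + 5) · 6188 = 2548.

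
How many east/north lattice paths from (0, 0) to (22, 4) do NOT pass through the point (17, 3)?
Number of paths = 8110

Total paths from (0, 0) to (22, 4): C(26, 22) = 14950. Paths through (17, 3): (paths (0, 0) → (17, 3)) × (paths (17, 3) → (22, 4)) = C(20, 17) · C(6, 5) = 1140 · 6 = 6840. Avoidance count = 14950 − 6840 = 8110.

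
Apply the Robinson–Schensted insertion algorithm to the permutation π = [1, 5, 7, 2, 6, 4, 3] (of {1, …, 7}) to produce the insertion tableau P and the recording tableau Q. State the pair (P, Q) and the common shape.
P = [1, 2, 3] / [4, 6] / [5] / [7];  Q = [1, 2, 3] / [4, 5] / [6] / [7];  common shape = (3, 2, 1, 1)

Row-insert the values π_1, π_2, … into P one at a time, bumping the leftmost entry strictly greater than the inserted value down to the next row. The recording tableau Q records, in position (i, j), the step at which that cell was added to P.
  Insert 1 (step 1): P = [1];  Q = [1]
  Insert 5 (step 2): P = [1, 5];  Q = [1, 2]
  Insert 7 (step 3): P = [1, 5, 7];  Q = [1, 2, 3]
  Insert 2 (step 4): P = [1, 2, 7] / [5];  Q = [1, 2, 3] / [4]
  Insert 6 (step 5): P = [1, 2, 6] / [5, 7];  Q = [1, 2, 3] / [4, 5]
  Insert 4 (step 6): P = [1, 2, 4] / [5, 6] / [7];  Q = [1, 2, 3] / [4, 5] / [6]
  Insert 3 (step 7): P = [1, 2, 3] / [4, 6] / [5] / [7];  Q = [1, 2, 3] / [4, 5] / [6] / [7]
Final shape: (3, 2, 1, 1).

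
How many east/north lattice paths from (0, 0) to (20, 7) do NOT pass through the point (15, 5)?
Number of paths = 562446

Total paths from (0, 0) to (20, 7): C(27, 20) = 888030. Paths through (15, 5): (paths (0, 0) → (15, 5)) × (paths (15, 5) → (20, 7)) = C(20, 15) · C(7, 5) = 15504 · 21 = 325584. Avoidance count = 888030 − 325584 = 562446.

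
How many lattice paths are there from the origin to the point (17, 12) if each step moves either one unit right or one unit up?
Number of paths = 51895935

A monotone lattice path from (0, 0) to (17, 12) consists of 17 east steps and 12 north steps in some order, so it is determined by which 17 of the 29 steps are east. The count is C(29, 17) = 51895935.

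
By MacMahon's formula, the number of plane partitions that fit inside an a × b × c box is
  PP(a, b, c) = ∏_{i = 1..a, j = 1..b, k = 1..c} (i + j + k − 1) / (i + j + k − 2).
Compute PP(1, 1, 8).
PP(1, 1, 8) = 9

Evaluate the triple product over i = 1..1, j = 1..1, k = 1..8. The factors are (2/1) · (3/2) · (4/3) · (5/4) · (6/5) · (7/6) · (8/7) · (9/8). The numerators and denominators telescope so the product is an integer; carrying out the multiplication exactly gives PP(1, 1, 8) = 9.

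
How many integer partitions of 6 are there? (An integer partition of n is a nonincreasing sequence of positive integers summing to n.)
p(6) = 11

List all partitions of 6: 6, 5+1, 4+2, 4+1+1, 3+3, 3+2+1, 3+1+1+1, 2+2+2, 2+2+1+1, 2+1+1+1+1, 1+1+1+1+1+1. Counting them gives p(6) = 11.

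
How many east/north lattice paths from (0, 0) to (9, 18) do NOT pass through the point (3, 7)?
Number of paths = 3201705

Total paths from (0, 0) to (9, 18): C(27, 9) = 4686825. Paths through (3, 7): (paths (0, 0) → (3, 7)) × (paths (3, 7) → (9, 18)) = C(10, 3) · C(17, 6) = 120 · 12376 = 1485120. Avoidance count = 4686825 − 1485120 = 3201705.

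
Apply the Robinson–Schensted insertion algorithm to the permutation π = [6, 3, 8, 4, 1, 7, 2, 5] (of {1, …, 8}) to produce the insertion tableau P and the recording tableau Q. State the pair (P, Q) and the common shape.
P = [1, 2, 5] / [3, 4, 7] / [6, 8];  Q = [1, 3, 6] / [2, 4, 8] / [5, 7];  common shape = (3, 3, 2)

Row-insert the values π_1, π_2, … into P one at a time, bumping the leftmost entry strictly greater than the inserted value down to the next row. The recording tableau Q records, in position (i, j), the step at which that cell was added to P.
  Insert 6 (step 1): P = [6];  Q = [1]
  Insert 3 (step 2): P = [3] / [6];  Q = [1] / [2]
  Insert 8 (step 3): P = [3, 8] / [6];  Q = [1, 3] / [2]
  Insert 4 (step 4): P = [3, 4] / [6, 8];  Q = [1, 3] / [2, 4]
  Insert 1 (step 5): P = [1, 4] / [3, 8] / [6];  Q = [1, 3] / [2, 4] / [5]
  Insert 7 (step 6): P = [1, 4, 7] / [3, 8] / [6];  Q = [1, 3, 6] / [2, 4] / [5]
  Insert 2 (step 7): P = [1, 2, 7] / [3, 4] / [6, 8];  Q = [1, 3, 6] / [2, 4] / [5, 7]
  Insert 5 (step 8): P = [1, 2, 5] / [3, 4, 7] / [6, 8];  Q = [1, 3, 6] / [2, 4, 8] / [5, 7]
Final shape: (3, 3, 2).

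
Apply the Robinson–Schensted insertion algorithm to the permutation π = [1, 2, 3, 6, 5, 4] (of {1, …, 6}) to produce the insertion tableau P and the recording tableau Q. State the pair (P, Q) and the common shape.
P = [1, 2, 3, 4] / [5] / [6];  Q = [1, 2, 3, 4] / [5] / [6];  common shape = (4, 1, 1)

Row-insert the values π_1, π_2, … into P one at a time, bumping the leftmost entry strictly greater than the inserted value down to the next row. The recording tableau Q records, in position (i, j), the step at which that cell was added to P.
  Insert 1 (step 1): P = [1];  Q = [1]
  Insert 2 (step 2): P = [1, 2];  Q = [1, 2]
  Insert 3 (step 3): P = [1, 2, 3];  Q = [1, 2, 3]
  Insert 6 (step 4): P = [1, 2, 3, 6];  Q = [1, 2, 3, 4]
  Insert 5 (step 5): P = [1, 2, 3, 5] / [6];  Q = [1, 2, 3, 4] / [5]
  Insert 4 (step 6): P = [1, 2, 3, 4] / [5] / [6];  Q = [1, 2, 3, 4] / [5] / [6]
Final shape: (4, 1, 1).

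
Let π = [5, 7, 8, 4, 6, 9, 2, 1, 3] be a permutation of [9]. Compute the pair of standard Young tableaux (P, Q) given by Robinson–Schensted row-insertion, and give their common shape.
P = [1, 3, 8, 9] / [2, 6] / [4, 7] / [5];  Q = [1, 2, 3, 6] / [4, 5] / [7, 9] / [8];  common shape = (4, 2, 2, 1)

Row-insert the values π_1, π_2, … into P one at a time, bumping the leftmost entry strictly greater than the inserted value down to the next row. The recording tableau Q records, in position (i, j), the step at which that cell was added to P.
  Insert 5 (step 1): P = [5];  Q = [1]
  Insert 7 (step 2): P = [5, 7];  Q = [1, 2]
  Insert 8 (step 3): P = [5, 7, 8];  Q = [1, 2, 3]
  Insert 4 (step 4): P = [4, 7, 8] / [5];  Q = [1, 2, 3] / [4]
  Insert 6 (step 5): P = [4, 6, 8] / [5, 7];  Q = [1, 2, 3] / [4, 5]
  Insert 9 (step 6): P = [4, 6, 8, 9] / [5, 7];  Q = [1, 2, 3, 6] / [4, 5]
  Insert 2 (step 7): P = [2, 6, 8, 9] / [4, 7] / [5];  Q = [1, 2, 3, 6] / [4, 5] / [7]
  Insert 1 (step 8): P = [1, 6, 8, 9] / [2, 7] / [4] / [5];  Q = [1, 2, 3, 6] / [4, 5] / [7] / [8]
  Insert 3 (step 9): P = [1, 3, 8, 9] / [2, 6] / [4, 7] / [5];  Q = [1, 2, 3, 6] / [4, 5] / [7, 9] / [8]
Final shape: (4, 2, 2, 1).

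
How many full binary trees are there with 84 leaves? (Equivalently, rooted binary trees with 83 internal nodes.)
C_83 = 68854441132780194707888052034668647142985206100

These full binary trees are counted by the Catalan number C_n = (1/(n + 1)) · C(2n, n). For n = 83: C_83 = (1/84) · C(166, 83) = 5783773055153536355462596370912166360010757312400/84 = 68854441132780194707888052034668647142985206100.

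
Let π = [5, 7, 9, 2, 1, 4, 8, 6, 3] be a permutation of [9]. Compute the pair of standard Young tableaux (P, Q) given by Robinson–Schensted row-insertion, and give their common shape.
P = [1, 3, 6] / [2, 4, 8] / [5, 7] / [9];  Q = [1, 2, 3] / [4, 6, 7] / [5, 8] / [9];  common shape = (3, 3, 2, 1)

Row-insert the values π_1, π_2, … into P one at a time, bumping the leftmost entry strictly greater than the inserted value down to the next row. The recording tableau Q records, in position (i, j), the step at which that cell was added to P.
  Insert 5 (step 1): P = [5];  Q = [1]
  Insert 7 (step 2): P = [5, 7];  Q = [1, 2]
  Insert 9 (step 3): P = [5, 7, 9];  Q = [1, 2, 3]
  Insert 2 (step 4): P = [2, 7, 9] / [5];  Q = [1, 2, 3] / [4]
  Insert 1 (step 5): P = [1, 7, 9] / [2] / [5];  Q = [1, 2, 3] / [4] / [5]
  Insert 4 (step 6): P = [1, 4, 9] / [2, 7] / [5];  Q = [1, 2, 3] / [4, 6] / [5]
  Insert 8 (step 7): P = [1, 4, 8] / [2, 7, 9] / [5];  Q = [1, 2, 3] / [4, 6, 7] / [5]
  Insert 6 (step 8): P = [1, 4, 6] / [2, 7, 8] / [5, 9];  Q = [1, 2, 3] / [4, 6, 7] / [5, 8]
  Insert 3 (step 9): P = [1, 3, 6] / [2, 4, 8] / [5, 7] / [9];  Q = [1, 2, 3] / [4, 6, 7] / [5, 8] / [9]
Final shape: (3, 3, 2, 1).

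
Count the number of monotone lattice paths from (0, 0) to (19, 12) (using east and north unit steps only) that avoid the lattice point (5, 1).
Number of paths = 114376125

Total paths from (0, 0) to (19, 12): C(31, 19) = 141120525. Paths through (5, 1): (paths (0, 0) → (5, 1)) × (paths (5, 1) → (19, 12)) = C(6, 5) · C(25, 14) = 6 · 4457400 = 26744400. Avoidance count = 141120525 − 26744400 = 114376125.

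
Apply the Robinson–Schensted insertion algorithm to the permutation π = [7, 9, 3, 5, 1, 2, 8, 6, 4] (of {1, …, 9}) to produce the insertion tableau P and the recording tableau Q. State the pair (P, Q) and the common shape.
P = [1, 2, 4] / [3, 5, 6] / [7, 8] / [9];  Q = [1, 2, 7] / [3, 4, 8] / [5, 6] / [9];  common shape = (3, 3, 2, 1)

Row-insert the values π_1, π_2, … into P one at a time, bumping the leftmost entry strictly greater than the inserted value down to the next row. The recording tableau Q records, in position (i, j), the step at which that cell was added to P.
  Insert 7 (step 1): P = [7];  Q = [1]
  Insert 9 (step 2): P = [7, 9];  Q = [1, 2]
  Insert 3 (step 3): P = [3, 9] / [7];  Q = [1, 2] / [3]
  Insert 5 (step 4): P = [3, 5] / [7, 9];  Q = [1, 2] / [3, 4]
  Insert 1 (step 5): P = [1, 5] / [3, 9] / [7];  Q = [1, 2] / [3, 4] / [5]
  Insert 2 (step 6): P = [1, 2] / [3, 5] / [7, 9];  Q = [1, 2] / [3, 4] / [5, 6]
  Insert 8 (step 7): P = [1, 2, 8] / [3, 5] / [7, 9];  Q = [1, 2, 7] / [3, 4] / [5, 6]
  Insert 6 (step 8): P = [1, 2, 6] / [3, 5, 8] / [7, 9];  Q = [1, 2, 7] / [3, 4, 8] / [5, 6]
  Insert 4 (step 9): P = [1, 2, 4] / [3, 5, 6] / [7, 8] / [9];  Q = [1, 2, 7] / [3, 4, 8] / [5, 6] / [9]
Final shape: (3, 3, 2, 1).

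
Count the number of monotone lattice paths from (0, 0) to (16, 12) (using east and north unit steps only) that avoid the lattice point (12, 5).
Number of paths = 28379715

Total paths from (0, 0) to (16, 12): C(28, 16) = 30421755. Paths through (12, 5): (paths (0, 0) → (12, 5)) × (paths (12, 5) → (16, 12)) = C(17, 12) · C(11, 4) = 6188 · 330 = 2042040. Avoidance count = 30421755 − 2042040 = 28379715.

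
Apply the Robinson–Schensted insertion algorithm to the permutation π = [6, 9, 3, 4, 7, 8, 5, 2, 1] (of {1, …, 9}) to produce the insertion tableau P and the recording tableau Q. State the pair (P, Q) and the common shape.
P = [1, 4, 5, 8] / [2, 7] / [3] / [6] / [9];  Q = [1, 2, 5, 6] / [3, 4] / [7] / [8] / [9];  common shape = (4, 2, 1, 1, 1)

Row-insert the values π_1, π_2, … into P one at a time, bumping the leftmost entry strictly greater than the inserted value down to the next row. The recording tableau Q records, in position (i, j), the step at which that cell was added to P.
  Insert 6 (step 1): P = [6];  Q = [1]
  Insert 9 (step 2): P = [6, 9];  Q = [1, 2]
  Insert 3 (step 3): P = [3, 9] / [6];  Q = [1, 2] / [3]
  Insert 4 (step 4): P = [3, 4] / [6, 9];  Q = [1, 2] / [3, 4]
  Insert 7 (step 5): P = [3, 4, 7] / [6, 9];  Q = [1, 2, 5] / [3, 4]
  Insert 8 (step 6): P = [3, 4, 7, 8] / [6, 9];  Q = [1, 2, 5, 6] / [3, 4]
  Insert 5 (step 7): P = [3, 4, 5, 8] / [6, 7] / [9];  Q = [1, 2, 5, 6] / [3, 4] / [7]
  Insert 2 (step 8): P = [2, 4, 5, 8] / [3, 7] / [6] / [9];  Q = [1, 2, 5, 6] / [3, 4] / [7] / [8]
  Insert 1 (step 9): P = [1, 4, 5, 8] / [2, 7] / [3] / [6] / [9];  Q = [1, 2, 5, 6] / [3, 4] / [7] / [8] / [9]
Final shape: (4, 2, 1, 1, 1).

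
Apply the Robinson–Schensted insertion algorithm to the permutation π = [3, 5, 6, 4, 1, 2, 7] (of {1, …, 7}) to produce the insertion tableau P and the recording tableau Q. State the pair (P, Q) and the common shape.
P = [1, 2, 6, 7] / [3, 4] / [5];  Q = [1, 2, 3, 7] / [4, 6] / [5];  common shape = (4, 2, 1)

Row-insert the values π_1, π_2, … into P one at a time, bumping the leftmost entry strictly greater than the inserted value down to the next row. The recording tableau Q records, in position (i, j), the step at which that cell was added to P.
  Insert 3 (step 1): P = [3];  Q = [1]
  Insert 5 (step 2): P = [3, 5];  Q = [1, 2]
  Insert 6 (step 3): P = [3, 5, 6];  Q = [1, 2, 3]
  Insert 4 (step 4): P = [3, 4, 6] / [5];  Q = [1, 2, 3] / [4]
  Insert 1 (step 5): P = [1, 4, 6] / [3] / [5];  Q = [1, 2, 3] / [4] / [5]
  Insert 2 (step 6): P = [1, 2, 6] / [3, 4] / [5];  Q = [1, 2, 3] / [4, 6] / [5]
  Insert 7 (step 7): P = [1, 2, 6, 7] / [3, 4] / [5];  Q = [1, 2, 3, 7] / [4, 6] / [5]
Final shape: (4, 2, 1).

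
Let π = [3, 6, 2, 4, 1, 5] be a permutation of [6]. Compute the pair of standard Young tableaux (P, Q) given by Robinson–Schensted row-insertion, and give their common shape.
P = [1, 4, 5] / [2, 6] / [3];  Q = [1, 2, 6] / [3, 4] / [5];  common shape = (3, 2, 1)

Row-insert the values π_1, π_2, … into P one at a time, bumping the leftmost entry strictly greater than the inserted value down to the next row. The recording tableau Q records, in position (i, j), the step at which that cell was added to P.
  Insert 3 (step 1): P = [3];  Q = [1]
  Insert 6 (step 2): P = [3, 6];  Q = [1, 2]
  Insert 2 (step 3): P = [2, 6] / [3];  Q = [1, 2] / [3]
  Insert 4 (step 4): P = [2, 4] / [3, 6];  Q = [1, 2] / [3, 4]
  Insert 1 (step 5): P = [1, 4] / [2, 6] / [3];  Q = [1, 2] / [3, 4] / [5]
  Insert 5 (step 6): P = [1, 4, 5] / [2, 6] / [3];  Q = [1, 2, 6] / [3, 4] / [5]
Final shape: (3, 2, 1).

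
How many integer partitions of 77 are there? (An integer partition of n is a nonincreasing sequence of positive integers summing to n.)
p(77) = 10619863

Compute p(n) via the recurrence p(n, m) = p(n, m−1) + p(n−m, m), where p(n, m) counts partitions of n with all parts ≤ m and p(n) = p(n, n). The base cases are p(0, m) = 1 and p(n, 0) = 0 for n > 0. Filling the table yields p(77) = 10619863. (Euler's pentagonal recurrence is an alternative.)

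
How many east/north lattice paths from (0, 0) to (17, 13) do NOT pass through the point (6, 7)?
Number of paths = 98522634

Total paths from (0, 0) to (17, 13): C(30, 17) = 119759850. Paths through (6, 7): (paths (0, 0) → (6, 7)) × (paths (6, 7) → (17, 13)) = C(13, 6) · C(17, 11) = 1716 · 12376 = 21237216. Avoidance count = 119759850 − 21237216 = 98522634.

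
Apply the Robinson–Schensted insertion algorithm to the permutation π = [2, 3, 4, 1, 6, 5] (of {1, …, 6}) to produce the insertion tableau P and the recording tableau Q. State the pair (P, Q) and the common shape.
P = [1, 3, 4, 5] / [2, 6];  Q = [1, 2, 3, 5] / [4, 6];  common shape = (4, 2)

Row-insert the values π_1, π_2, … into P one at a time, bumping the leftmost entry strictly greater than the inserted value down to the next row. The recording tableau Q records, in position (i, j), the step at which that cell was added to P.
  Insert 2 (step 1): P = [2];  Q = [1]
  Insert 3 (step 2): P = [2, 3];  Q = [1, 2]
  Insert 4 (step 3): P = [2, 3, 4];  Q = [1, 2, 3]
  Insert 1 (step 4): P = [1, 3, 4] / [2];  Q = [1, 2, 3] / [4]
  Insert 6 (step 5): P = [1, 3, 4, 6] / [2];  Q = [1, 2, 3, 5] / [4]
  Insert 5 (step 6): P = [1, 3, 4, 5] / [2, 6];  Q = [1, 2, 3, 5] / [4, 6]
Final shape: (4, 2).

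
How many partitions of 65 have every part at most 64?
p(65, parts ≤ 64) = 2012557

Use the recurrence p(n, m) = p(n, m−1) + p(n−m, m): either the largest part is < m (count p(n, m−1)) or the largest part is exactly m (remove one copy of m, count p(n−m, m)). With p(0, ·) = 1 this gives p(65, parts ≤ 64) = 2012557. (By conjugating Young diagrams, this also counts partitions of 65 into at most 64 parts.)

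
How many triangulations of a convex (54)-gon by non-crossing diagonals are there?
C_52 = 29869166945772625950142417512

These polygon triangulations are counted by the Catalan number C_n = (1/(n + 1)) · C(2n, n). For n = 52: C_52 = (1/53) · C(104, 52) = 1583065848125949175357548128136/53 = 29869166945772625950142417512.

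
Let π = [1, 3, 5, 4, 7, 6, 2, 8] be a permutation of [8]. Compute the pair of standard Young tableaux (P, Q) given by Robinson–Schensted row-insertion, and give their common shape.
P = [1, 2, 4, 6, 8] / [3, 7] / [5];  Q = [1, 2, 3, 5, 8] / [4, 6] / [7];  common shape = (5, 2, 1)

Row-insert the values π_1, π_2, … into P one at a time, bumping the leftmost entry strictly greater than the inserted value down to the next row. The recording tableau Q records, in position (i, j), the step at which that cell was added to P.
  Insert 1 (step 1): P = [1];  Q = [1]
  Insert 3 (step 2): P = [1, 3];  Q = [1, 2]
  Insert 5 (step 3): P = [1, 3, 5];  Q = [1, 2, 3]
  Insert 4 (step 4): P = [1, 3, 4] / [5];  Q = [1, 2, 3] / [4]
  Insert 7 (step 5): P = [1, 3, 4, 7] / [5];  Q = [1, 2, 3, 5] / [4]
  Insert 6 (step 6): P = [1, 3, 4, 6] / [5, 7];  Q = [1, 2, 3, 5] / [4, 6]
  Insert 2 (step 7): P = [1, 2, 4, 6] / [3, 7] / [5];  Q = [1, 2, 3, 5] / [4, 6] / [7]
  Insert 8 (step 8): P = [1, 2, 4, 6, 8] / [3, 7] / [5];  Q = [1, 2, 3, 5, 8] / [4, 6] / [7]
Final shape: (5, 2, 1).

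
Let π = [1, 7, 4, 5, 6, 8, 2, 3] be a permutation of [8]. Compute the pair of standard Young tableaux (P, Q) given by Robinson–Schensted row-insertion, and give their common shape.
P = [1, 2, 3, 6, 8] / [4, 5] / [7];  Q = [1, 2, 4, 5, 6] / [3, 8] / [7];  common shape = (5, 2, 1)

Row-insert the values π_1, π_2, … into P one at a time, bumping the leftmost entry strictly greater than the inserted value down to the next row. The recording tableau Q records, in position (i, j), the step at which that cell was added to P.
  Insert 1 (step 1): P = [1];  Q = [1]
  Insert 7 (step 2): P = [1, 7];  Q = [1, 2]
  Insert 4 (step 3): P = [1, 4] / [7];  Q = [1, 2] / [3]
  Insert 5 (step 4): P = [1, 4, 5] / [7];  Q = [1, 2, 4] / [3]
  Insert 6 (step 5): P = [1, 4, 5, 6] / [7];  Q = [1, 2, 4, 5] / [3]
  Insert 8 (step 6): P = [1, 4, 5, 6, 8] / [7];  Q = [1, 2, 4, 5, 6] / [3]
  Insert 2 (step 7): P = [1, 2, 5, 6, 8] / [4] / [7];  Q = [1, 2, 4, 5, 6] / [3] / [7]
  Insert 3 (step 8): P = [1, 2, 3, 6, 8] / [4, 5] / [7];  Q = [1, 2, 4, 5, 6] / [3, 8] / [7]
Final shape: (5, 2, 1).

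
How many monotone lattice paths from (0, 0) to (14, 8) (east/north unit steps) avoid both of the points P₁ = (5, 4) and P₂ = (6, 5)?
Number of paths = 195030

Inclusion–exclusion. Total paths: C(22, 14) = 319770. Through P₁: C(9, 5)·C(13, 9) = 90090. Through P₂: C(11, 6)·C(11, 8) = 76230. Since P₁ is strictly southwest of P₂, a monotone path through both must visit P₁ then P₂; paths through both = C(9, 5)·C(2, 1)·C(11, 8) = 41580. Avoid both = 319770 − 90090 − 76230 + 41580 = 195030.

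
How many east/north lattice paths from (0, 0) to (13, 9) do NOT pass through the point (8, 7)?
Number of paths = 362285

Total paths from (0, 0) to (13, 9): C(22, 13) = 497420. Paths through (8, 7): (paths (0, 0) → (8, 7)) × (paths (8, 7) → (13, 9)) = C(15, 8) · C(7, 5) = 6435 · 21 = 135135. Avoidance count = 497420 − 135135 = 362285.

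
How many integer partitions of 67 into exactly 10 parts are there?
p(67, 10 parts) = 141136

Partitions of n into exactly k parts are in bijection with partitions of n − k into at most k parts (subtract 1 from each part). So p(67, exactly 10) = p(57, parts ≤ 10). Computing via the recurrence p(m, j) = p(m, j−1) + p(m−j, j) gives 141136.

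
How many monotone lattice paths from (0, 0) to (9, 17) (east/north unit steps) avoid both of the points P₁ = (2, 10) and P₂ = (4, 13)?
Number of paths = 2681318

Inclusion–exclusion. Total paths: C(26, 9) = 3124550. Through P₁: C(12, 2)·C(14, 7) = 226512. Through P₂: C(17, 4)·C(9, 5) = 299880. Since P₁ is strictly southwest of P₂, a monotone path through both must visit P₁ then P₂; paths through both = C(12, 2)·C(5, 2)·C(9, 5) = 83160. Avoid both = 3124550 − 226512 − 299880 + 83160 = 2681318.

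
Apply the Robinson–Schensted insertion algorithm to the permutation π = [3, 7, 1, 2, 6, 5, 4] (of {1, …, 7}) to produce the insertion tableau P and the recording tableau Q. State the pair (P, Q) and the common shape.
P = [1, 2, 4] / [3, 5] / [6] / [7];  Q = [1, 2, 5] / [3, 4] / [6] / [7];  common shape = (3, 2, 1, 1)

Row-insert the values π_1, π_2, … into P one at a time, bumping the leftmost entry strictly greater than the inserted value down to the next row. The recording tableau Q records, in position (i, j), the step at which that cell was added to P.
  Insert 3 (step 1): P = [3];  Q = [1]
  Insert 7 (step 2): P = [3, 7];  Q = [1, 2]
  Insert 1 (step 3): P = [1, 7] / [3];  Q = [1, 2] / [3]
  Insert 2 (step 4): P = [1, 2] / [3, 7];  Q = [1, 2] / [3, 4]
  Insert 6 (step 5): P = [1, 2, 6] / [3, 7];  Q = [1, 2, 5] / [3, 4]
  Insert 5 (step 6): P = [1, 2, 5] / [3, 6] / [7];  Q = [1, 2, 5] / [3, 4] / [6]
  Insert 4 (step 7): P = [1, 2, 4] / [3, 5] / [6] / [7];  Q = [1, 2, 5] / [3, 4] / [6] / [7]
Final shape: (3, 2, 1, 1).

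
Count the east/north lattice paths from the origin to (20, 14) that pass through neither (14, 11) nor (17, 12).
Number of paths = 676890690

Inclusion–exclusion. Total paths: C(34, 20) = 1391975640. Through P₁: C(25, 14)·C(9, 6) = 374421600. Through P₂: C(29, 17)·C(5, 3) = 518959350. Since P₁ is strictly southwest of P₂, a monotone path through both must visit P₁ then P₂; paths through both = C(25, 14)·C(4, 3)·C(5, 3) = 178296000. Avoid both = 1391975640 − 374421600 − 518959350 + 178296000 = 676890690.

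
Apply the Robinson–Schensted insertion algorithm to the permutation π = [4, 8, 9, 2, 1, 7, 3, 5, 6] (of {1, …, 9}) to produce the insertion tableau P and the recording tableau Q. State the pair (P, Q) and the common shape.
P = [1, 3, 5, 6] / [2, 7, 9] / [4, 8];  Q = [1, 2, 3, 9] / [4, 6, 8] / [5, 7];  common shape = (4, 3, 2)

Row-insert the values π_1, π_2, … into P one at a time, bumping the leftmost entry strictly greater than the inserted value down to the next row. The recording tableau Q records, in position (i, j), the step at which that cell was added to P.
  Insert 4 (step 1): P = [4];  Q = [1]
  Insert 8 (step 2): P = [4, 8];  Q = [1, 2]
  Insert 9 (step 3): P = [4, 8, 9];  Q = [1, 2, 3]
  Insert 2 (step 4): P = [2, 8, 9] / [4];  Q = [1, 2, 3] / [4]
  Insert 1 (step 5): P = [1, 8, 9] / [2] / [4];  Q = [1, 2, 3] / [4] / [5]
  Insert 7 (step 6): P = [1, 7, 9] / [2, 8] / [4];  Q = [1, 2, 3] / [4, 6] / [5]
  Insert 3 (step 7): P = [1, 3, 9] / [2, 7] / [4, 8];  Q = [1, 2, 3] / [4, 6] / [5, 7]
  Insert 5 (step 8): P = [1, 3, 5] / [2, 7, 9] / [4, 8];  Q = [1, 2, 3] / [4, 6, 8] / [5, 7]
  Insert 6 (step 9): P = [1, 3, 5, 6] / [2, 7, 9] / [4, 8];  Q = [1, 2, 3, 9] / [4, 6, 8] / [5, 7]
Final shape: (4, 3, 2).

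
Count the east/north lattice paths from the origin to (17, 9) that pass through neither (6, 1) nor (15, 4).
Number of paths = 2546420

Inclusion–exclusion. Total paths: C(26, 17) = 3124550. Through P₁: C(7, 6)·C(19, 11) = 529074. Through P₂: C(19, 15)·C(7, 2) = 81396. Since P₁ is strictly southwest of P₂, a monotone path through both must visit P₁ then P₂; paths through both = C(7, 6)·C(12, 9)·C(7, 2) = 32340. Avoid both = 3124550 − 529074 − 81396 + 32340 = 2546420.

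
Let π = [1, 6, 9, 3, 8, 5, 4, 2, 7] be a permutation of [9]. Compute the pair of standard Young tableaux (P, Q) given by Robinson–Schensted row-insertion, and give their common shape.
P = [1, 2, 4, 7] / [3, 8] / [5] / [6] / [9];  Q = [1, 2, 3, 9] / [4, 5] / [6] / [7] / [8];  common shape = (4, 2, 1, 1, 1)

Row-insert the values π_1, π_2, … into P one at a time, bumping the leftmost entry strictly greater than the inserted value down to the next row. The recording tableau Q records, in position (i, j), the step at which that cell was added to P.
  Insert 1 (step 1): P = [1];  Q = [1]
  Insert 6 (step 2): P = [1, 6];  Q = [1, 2]
  Insert 9 (step 3): P = [1, 6, 9];  Q = [1, 2, 3]
  Insert 3 (step 4): P = [1, 3, 9] / [6];  Q = [1, 2, 3] / [4]
  Insert 8 (step 5): P = [1, 3, 8] / [6, 9];  Q = [1, 2, 3] / [4, 5]
  Insert 5 (step 6): P = [1, 3, 5] / [6, 8] / [9];  Q = [1, 2, 3] / [4, 5] / [6]
  Insert 4 (step 7): P = [1, 3, 4] / [5, 8] / [6] / [9];  Q = [1, 2, 3] / [4, 5] / [6] / [7]
  Insert 2 (step 8): P = [1, 2, 4] / [3, 8] / [5] / [6] / [9];  Q = [1, 2, 3] / [4, 5] / [6] / [7] / [8]
  Insert 7 (step 9): P = [1, 2, 4, 7] / [3, 8] / [5] / [6] / [9];  Q = [1, 2, 3, 9] / [4, 5] / [6] / [7] / [8]
Final shape: (4, 2, 1, 1, 1).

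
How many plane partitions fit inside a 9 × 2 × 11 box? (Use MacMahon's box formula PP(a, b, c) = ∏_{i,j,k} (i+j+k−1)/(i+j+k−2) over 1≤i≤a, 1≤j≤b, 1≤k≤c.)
PP(9, 2, 11) = 4936848280

Evaluate the triple product over i = 1..9, j = 1..2, k = 1..11. The factors are (2/1) · (3/2) · (4/3) · (5/4) · (6/5) · (7/6) · (8/7) · (9/8) · … (198 factors total). The numerators and denominators telescope so the product is an integer; carrying out the multiplication exactly gives PP(9, 2, 11) = 4936848280.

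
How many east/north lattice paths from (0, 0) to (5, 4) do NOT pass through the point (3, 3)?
Number of paths = 66

Total paths from (0, 0) to (5, 4): C(9, 5) = 126. Paths through (3, 3): (paths (0, 0) → (3, 3)) × (paths (3, 3) → (5, 4)) = C(6, 3) · C(3, 2) = 20 · 3 = 60. Avoidance count = 126 − 60 = 66.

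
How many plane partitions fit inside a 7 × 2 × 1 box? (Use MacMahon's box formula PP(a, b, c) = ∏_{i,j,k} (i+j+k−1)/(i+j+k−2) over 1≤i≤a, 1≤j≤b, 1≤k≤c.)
PP(7, 2, 1) = 36

Evaluate the triple product over i = 1..7, j = 1..2, k = 1..1. The factors are (2/1) · (3/2) · (3/2) · (4/3) · (4/3) · (5/4) · (5/4) · (6/5) · … (14 factors total). The numerators and denominators telescope so the product is an integer; carrying out the multiplication exactly gives PP(7, 2, 1) = 36.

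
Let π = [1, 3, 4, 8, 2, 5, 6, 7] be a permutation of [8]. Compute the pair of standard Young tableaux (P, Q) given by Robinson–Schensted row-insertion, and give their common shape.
P = [1, 2, 4, 5, 6, 7] / [3, 8];  Q = [1, 2, 3, 4, 7, 8] / [5, 6];  common shape = (6, 2)

Row-insert the values π_1, π_2, … into P one at a time, bumping the leftmost entry strictly greater than the inserted value down to the next row. The recording tableau Q records, in position (i, j), the step at which that cell was added to P.
  Insert 1 (step 1): P = [1];  Q = [1]
  Insert 3 (step 2): P = [1, 3];  Q = [1, 2]
  Insert 4 (step 3): P = [1, 3, 4];  Q = [1, 2, 3]
  Insert 8 (step 4): P = [1, 3, 4, 8];  Q = [1, 2, 3, 4]
  Insert 2 (step 5): P = [1, 2, 4, 8] / [3];  Q = [1, 2, 3, 4] / [5]
  Insert 5 (step 6): P = [1, 2, 4, 5] / [3, 8];  Q = [1, 2, 3, 4] / [5, 6]
  Insert 6 (step 7): P = [1, 2, 4, 5, 6] / [3, 8];  Q = [1, 2, 3, 4, 7] / [5, 6]
  Insert 7 (step 8): P = [1, 2, 4, 5, 6, 7] / [3, 8];  Q = [1, 2, 3, 4, 7, 8] / [5, 6]
Final shape: (6, 2).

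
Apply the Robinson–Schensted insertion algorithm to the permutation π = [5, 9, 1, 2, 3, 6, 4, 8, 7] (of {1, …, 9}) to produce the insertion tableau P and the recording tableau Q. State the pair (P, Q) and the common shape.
P = [1, 2, 3, 4, 7] / [5, 6, 8] / [9];  Q = [1, 2, 5, 6, 8] / [3, 4, 9] / [7];  common shape = (5, 3, 1)

Row-insert the values π_1, π_2, … into P one at a time, bumping the leftmost entry strictly greater than the inserted value down to the next row. The recording tableau Q records, in position (i, j), the step at which that cell was added to P.
  Insert 5 (step 1): P = [5];  Q = [1]
  Insert 9 (step 2): P = [5, 9];  Q = [1, 2]
  Insert 1 (step 3): P = [1, 9] / [5];  Q = [1, 2] / [3]
  Insert 2 (step 4): P = [1, 2] / [5, 9];  Q = [1, 2] / [3, 4]
  Insert 3 (step 5): P = [1, 2, 3] / [5, 9];  Q = [1, 2, 5] / [3, 4]
  Insert 6 (step 6): P = [1, 2, 3, 6] / [5, 9];  Q = [1, 2, 5, 6] / [3, 4]
  Insert 4 (step 7): P = [1, 2, 3, 4] / [5, 6] / [9];  Q = [1, 2, 5, 6] / [3, 4] / [7]
  Insert 8 (step 8): P = [1, 2, 3, 4, 8] / [5, 6] / [9];  Q = [1, 2, 5, 6, 8] / [3, 4] / [7]
  Insert 7 (step 9): P = [1, 2, 3, 4, 7] / [5, 6, 8] / [9];  Q = [1, 2, 5, 6, 8] / [3, 4, 9] / [7]
Final shape: (5, 3, 1).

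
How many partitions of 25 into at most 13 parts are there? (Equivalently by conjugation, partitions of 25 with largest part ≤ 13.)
p(25, parts ≤ 13) = 1763

Use the recurrence p(n, m) = p(n, m−1) + p(n−m, m): either the largest part is < m (count p(n, m−1)) or the largest part is exactly m (remove one copy of m, count p(n−m, m)). With p(0, ·) = 1 this gives p(25, parts ≤ 13) = 1763. (By conjugating Young diagrams, this also counts partitions of 25 into at most 13 parts.)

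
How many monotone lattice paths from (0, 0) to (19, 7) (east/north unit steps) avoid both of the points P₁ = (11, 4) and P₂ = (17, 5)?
Number of paths = 331901

Inclusion–exclusion. Total paths: C(26, 19) = 657800. Through P₁: C(15, 11)·C(11, 8) = 225225. Through P₂: C(22, 17)·C(4, 2) = 158004. Since P₁ is strictly southwest of P₂, a monotone path through both must visit P₁ then P₂; paths through both = C(15, 11)·C(7, 6)·C(4, 2) = 57330. Avoid both = 657800 − 225225 − 158004 + 57330 = 331901.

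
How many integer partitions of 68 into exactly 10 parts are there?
p(68, 10 parts) = 157564

Partitions of n into exactly k parts are in bijection with partitions of n − k into at most k parts (subtract 1 from each part). So p(68, exactly 10) = p(58, parts ≤ 10). Computing via the recurrence p(m, j) = p(m, j−1) + p(m−j, j) gives 157564.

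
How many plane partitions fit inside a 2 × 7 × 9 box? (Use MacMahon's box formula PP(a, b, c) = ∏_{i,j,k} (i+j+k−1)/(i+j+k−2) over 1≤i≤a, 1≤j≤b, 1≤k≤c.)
PP(2, 7, 9) = 27810640

Evaluate the triple product over i = 1..2, j = 1..7, k = 1..9. The factors are (2/1) · (3/2) · (4/3) · (5/4) · (6/5) · (7/6) · (8/7) · (9/8) · … (126 factors total). The numerators and denominators telescope so the product is an integer; carrying out the multiplication exactly gives PP(2, 7, 9) = 27810640.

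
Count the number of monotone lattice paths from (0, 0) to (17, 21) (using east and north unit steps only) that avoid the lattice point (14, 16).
Number of paths = 20637473580

Total paths from (0, 0) to (17, 21): C(38, 17) = 28781143380. Paths through (14, 16): (paths (0, 0) → (14, 16)) × (paths (14, 16) → (17, 21)) = C(30, 14) · C(8, 3) = 145422675 · 56 = 8143669800. Avoidance count = 28781143380 − 8143669800 = 20637473580.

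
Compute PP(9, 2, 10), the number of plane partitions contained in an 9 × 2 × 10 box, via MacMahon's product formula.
PP(9, 2, 10) = 1551580888

Evaluate the triple product over i = 1..9, j = 1..2, k = 1..10. The factors are (2/1) · (3/2) · (4/3) · (5/4) · (6/5) · (7/6) · (8/7) · (9/8) · … (180 factors total). The numerators and denominators telescope so the product is an integer; carrying out the multiplication exactly gives PP(9, 2, 10) = 1551580888.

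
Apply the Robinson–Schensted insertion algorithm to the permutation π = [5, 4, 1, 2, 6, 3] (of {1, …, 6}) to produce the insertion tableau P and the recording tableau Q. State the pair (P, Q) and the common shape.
P = [1, 2, 3] / [4, 6] / [5];  Q = [1, 4, 5] / [2, 6] / [3];  common shape = (3, 2, 1)

Row-insert the values π_1, π_2, … into P one at a time, bumping the leftmost entry strictly greater than the inserted value down to the next row. The recording tableau Q records, in position (i, j), the step at which that cell was added to P.
  Insert 5 (step 1): P = [5];  Q = [1]
  Insert 4 (step 2): P = [4] / [5];  Q = [1] / [2]
  Insert 1 (step 3): P = [1] / [4] / [5];  Q = [1] / [2] / [3]
  Insert 2 (step 4): P = [1, 2] / [4] / [5];  Q = [1, 4] / [2] / [3]
  Insert 6 (step 5): P = [1, 2, 6] / [4] / [5];  Q = [1, 4, 5] / [2] / [3]
  Insert 3 (step 6): P = [1, 2, 3] / [4, 6] / [5];  Q = [1, 4, 5] / [2, 6] / [3]
Final shape: (3, 2, 1).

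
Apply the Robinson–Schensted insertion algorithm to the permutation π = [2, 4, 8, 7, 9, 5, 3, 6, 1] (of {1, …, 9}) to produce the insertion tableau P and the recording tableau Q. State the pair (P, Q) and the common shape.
P = [1, 3, 5, 6] / [2, 9] / [4] / [7] / [8];  Q = [1, 2, 3, 5] / [4, 8] / [6] / [7] / [9];  common shape = (4, 2, 1, 1, 1)

Row-insert the values π_1, π_2, … into P one at a time, bumping the leftmost entry strictly greater than the inserted value down to the next row. The recording tableau Q records, in position (i, j), the step at which that cell was added to P.
  Insert 2 (step 1): P = [2];  Q = [1]
  Insert 4 (step 2): P = [2, 4];  Q = [1, 2]
  Insert 8 (step 3): P = [2, 4, 8];  Q = [1, 2, 3]
  Insert 7 (step 4): P = [2, 4, 7] / [8];  Q = [1, 2, 3] / [4]
  Insert 9 (step 5): P = [2, 4, 7, 9] / [8];  Q = [1, 2, 3, 5] / [4]
  Insert 5 (step 6): P = [2, 4, 5, 9] / [7] / [8];  Q = [1, 2, 3, 5] / [4] / [6]
  Insert 3 (step 7): P = [2, 3, 5, 9] / [4] / [7] / [8];  Q = [1, 2, 3, 5] / [4] / [6] / [7]
  Insert 6 (step 8): P = [2, 3, 5, 6] / [4, 9] / [7] / [8];  Q = [1, 2, 3, 5] / [4, 8] / [6] / [7]
  Insert 1 (step 9): P = [1, 3, 5, 6] / [2, 9] / [4] / [7] / [8];  Q = [1, 2, 3, 5] / [4, 8] / [6] / [7] / [9]
Final shape: (4, 2, 1, 1, 1).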